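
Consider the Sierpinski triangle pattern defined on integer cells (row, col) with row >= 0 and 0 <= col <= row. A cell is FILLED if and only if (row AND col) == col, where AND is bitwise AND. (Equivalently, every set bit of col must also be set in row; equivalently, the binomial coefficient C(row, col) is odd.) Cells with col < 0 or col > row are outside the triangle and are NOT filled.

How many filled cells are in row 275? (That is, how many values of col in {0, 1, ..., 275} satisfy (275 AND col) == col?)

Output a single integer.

Answer: 16

Derivation:
275 in binary = 100010011
popcount(275) = number of 1-bits in 100010011 = 4
A col c satisfies (275 AND c) == c iff every set bit of c is also set in 275; each of the 4 set bits of 275 can independently be on or off in c.
count = 2^4 = 16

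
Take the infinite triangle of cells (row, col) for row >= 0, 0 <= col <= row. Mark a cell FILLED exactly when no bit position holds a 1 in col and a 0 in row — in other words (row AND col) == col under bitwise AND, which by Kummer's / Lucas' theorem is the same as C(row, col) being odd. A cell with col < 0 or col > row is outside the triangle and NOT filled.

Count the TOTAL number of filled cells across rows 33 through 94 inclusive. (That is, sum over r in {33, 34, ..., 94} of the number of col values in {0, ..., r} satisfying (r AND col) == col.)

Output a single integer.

r33=100001 pc2: +4 =4
r34=100010 pc2: +4 =8
r35=100011 pc3: +8 =16
r36=100100 pc2: +4 =20
r37=100101 pc3: +8 =28
r38=100110 pc3: +8 =36
r39=100111 pc4: +16 =52
r40=101000 pc2: +4 =56
r41=101001 pc3: +8 =64
r42=101010 pc3: +8 =72
r43=101011 pc4: +16 =88
r44=101100 pc3: +8 =96
r45=101101 pc4: +16 =112
r46=101110 pc4: +16 =128
r47=101111 pc5: +32 =160
r48=110000 pc2: +4 =164
r49=110001 pc3: +8 =172
r50=110010 pc3: +8 =180
r51=110011 pc4: +16 =196
r52=110100 pc3: +8 =204
r53=110101 pc4: +16 =220
r54=110110 pc4: +16 =236
r55=110111 pc5: +32 =268
r56=111000 pc3: +8 =276
r57=111001 pc4: +16 =292
r58=111010 pc4: +16 =308
r59=111011 pc5: +32 =340
r60=111100 pc4: +16 =356
r61=111101 pc5: +32 =388
r62=111110 pc5: +32 =420
r63=111111 pc6: +64 =484
r64=1000000 pc1: +2 =486
r65=1000001 pc2: +4 =490
r66=1000010 pc2: +4 =494
r67=1000011 pc3: +8 =502
r68=1000100 pc2: +4 =506
r69=1000101 pc3: +8 =514
r70=1000110 pc3: +8 =522
r71=1000111 pc4: +16 =538
r72=1001000 pc2: +4 =542
r73=1001001 pc3: +8 =550
r74=1001010 pc3: +8 =558
r75=1001011 pc4: +16 =574
r76=1001100 pc3: +8 =582
r77=1001101 pc4: +16 =598
r78=1001110 pc4: +16 =614
r79=1001111 pc5: +32 =646
r80=1010000 pc2: +4 =650
r81=1010001 pc3: +8 =658
r82=1010010 pc3: +8 =666
r83=1010011 pc4: +16 =682
r84=1010100 pc3: +8 =690
r85=1010101 pc4: +16 =706
r86=1010110 pc4: +16 =722
r87=1010111 pc5: +32 =754
r88=1011000 pc3: +8 =762
r89=1011001 pc4: +16 =778
r90=1011010 pc4: +16 =794
r91=1011011 pc5: +32 =826
r92=1011100 pc4: +16 =842
r93=1011101 pc5: +32 =874
r94=1011110 pc5: +32 =906

Answer: 906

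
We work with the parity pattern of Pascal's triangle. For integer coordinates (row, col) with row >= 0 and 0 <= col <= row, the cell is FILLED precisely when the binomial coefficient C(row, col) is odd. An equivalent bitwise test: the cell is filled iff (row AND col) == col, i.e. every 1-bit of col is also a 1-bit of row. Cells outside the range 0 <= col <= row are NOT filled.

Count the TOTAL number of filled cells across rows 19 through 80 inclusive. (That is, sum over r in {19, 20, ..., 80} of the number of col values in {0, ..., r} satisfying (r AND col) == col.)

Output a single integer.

r19=10011 pc3: +8 =8
r20=10100 pc2: +4 =12
r21=10101 pc3: +8 =20
r22=10110 pc3: +8 =28
r23=10111 pc4: +16 =44
r24=11000 pc2: +4 =48
r25=11001 pc3: +8 =56
r26=11010 pc3: +8 =64
r27=11011 pc4: +16 =80
r28=11100 pc3: +8 =88
r29=11101 pc4: +16 =104
r30=11110 pc4: +16 =120
r31=11111 pc5: +32 =152
r32=100000 pc1: +2 =154
r33=100001 pc2: +4 =158
r34=100010 pc2: +4 =162
r35=100011 pc3: +8 =170
r36=100100 pc2: +4 =174
r37=100101 pc3: +8 =182
r38=100110 pc3: +8 =190
r39=100111 pc4: +16 =206
r40=101000 pc2: +4 =210
r41=101001 pc3: +8 =218
r42=101010 pc3: +8 =226
r43=101011 pc4: +16 =242
r44=101100 pc3: +8 =250
r45=101101 pc4: +16 =266
r46=101110 pc4: +16 =282
r47=101111 pc5: +32 =314
r48=110000 pc2: +4 =318
r49=110001 pc3: +8 =326
r50=110010 pc3: +8 =334
r51=110011 pc4: +16 =350
r52=110100 pc3: +8 =358
r53=110101 pc4: +16 =374
r54=110110 pc4: +16 =390
r55=110111 pc5: +32 =422
r56=111000 pc3: +8 =430
r57=111001 pc4: +16 =446
r58=111010 pc4: +16 =462
r59=111011 pc5: +32 =494
r60=111100 pc4: +16 =510
r61=111101 pc5: +32 =542
r62=111110 pc5: +32 =574
r63=111111 pc6: +64 =638
r64=1000000 pc1: +2 =640
r65=1000001 pc2: +4 =644
r66=1000010 pc2: +4 =648
r67=1000011 pc3: +8 =656
r68=1000100 pc2: +4 =660
r69=1000101 pc3: +8 =668
r70=1000110 pc3: +8 =676
r71=1000111 pc4: +16 =692
r72=1001000 pc2: +4 =696
r73=1001001 pc3: +8 =704
r74=1001010 pc3: +8 =712
r75=1001011 pc4: +16 =728
r76=1001100 pc3: +8 =736
r77=1001101 pc4: +16 =752
r78=1001110 pc4: +16 =768
r79=1001111 pc5: +32 =800
r80=1010000 pc2: +4 =804

Answer: 804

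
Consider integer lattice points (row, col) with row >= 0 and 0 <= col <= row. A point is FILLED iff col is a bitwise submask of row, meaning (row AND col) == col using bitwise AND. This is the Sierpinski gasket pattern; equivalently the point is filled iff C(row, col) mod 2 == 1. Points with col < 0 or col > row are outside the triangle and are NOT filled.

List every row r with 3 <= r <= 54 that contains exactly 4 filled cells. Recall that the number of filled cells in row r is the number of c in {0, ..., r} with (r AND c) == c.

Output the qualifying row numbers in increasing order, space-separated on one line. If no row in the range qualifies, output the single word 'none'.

Answer: 3 5 6 9 10 12 17 18 20 24 33 34 36 40 48

Derivation:
Row r has 2^popcount(r) filled cells, so we need popcount(r) = log2(4) = 2.
Scan r = 3..54 and keep those with exactly 2 one-bits:
r=3=11 popcount=2 -> KEEP
r=4=100 popcount=1 -> skip
r=5=101 popcount=2 -> KEEP
r=6=110 popcount=2 -> KEEP
r=7=111 popcount=3 -> skip
r=8=1000 popcount=1 -> skip
r=9=1001 popcount=2 -> KEEP
r=10=1010 popcount=2 -> KEEP
r=11=1011 popcount=3 -> skip
r=12=1100 popcount=2 -> KEEP
r=13=1101 popcount=3 -> skip
r=14=1110 popcount=3 -> skip
r=15=1111 popcount=4 -> skip
r=16=10000 popcount=1 -> skip
r=17=10001 popcount=2 -> KEEP
r=18=10010 popcount=2 -> KEEP
r=19=10011 popcount=3 -> skip
r=20=10100 popcount=2 -> KEEP
r=21=10101 popcount=3 -> skip
r=22=10110 popcount=3 -> skip
r=23=10111 popcount=4 -> skip
r=24=11000 popcount=2 -> KEEP
r=25=11001 popcount=3 -> skip
r=26=11010 popcount=3 -> skip
r=27=11011 popcount=4 -> skip
r=28=11100 popcount=3 -> skip
r=29=11101 popcount=4 -> skip
r=30=11110 popcount=4 -> skip
r=31=11111 popcount=5 -> skip
r=32=100000 popcount=1 -> skip
r=33=100001 popcount=2 -> KEEP
r=34=100010 popcount=2 -> KEEP
r=35=100011 popcount=3 -> skip
r=36=100100 popcount=2 -> KEEP
r=37=100101 popcount=3 -> skip
r=38=100110 popcount=3 -> skip
r=39=100111 popcount=4 -> skip
r=40=101000 popcount=2 -> KEEP
r=41=101001 popcount=3 -> skip
r=42=101010 popcount=3 -> skip
r=43=101011 popcount=4 -> skip
r=44=101100 popcount=3 -> skip
r=45=101101 popcount=4 -> skip
r=46=101110 popcount=4 -> skip
r=47=101111 popcount=5 -> skip
r=48=110000 popcount=2 -> KEEP
r=49=110001 popcount=3 -> skip
r=50=110010 popcount=3 -> skip
r=51=110011 popcount=4 -> skip
r=52=110100 popcount=3 -> skip
r=53=110101 popcount=4 -> skip
r=54=110110 popcount=4 -> skip
Kept rows: 3 5 6 9 10 12 17 18 20 24 33 34 36 40 48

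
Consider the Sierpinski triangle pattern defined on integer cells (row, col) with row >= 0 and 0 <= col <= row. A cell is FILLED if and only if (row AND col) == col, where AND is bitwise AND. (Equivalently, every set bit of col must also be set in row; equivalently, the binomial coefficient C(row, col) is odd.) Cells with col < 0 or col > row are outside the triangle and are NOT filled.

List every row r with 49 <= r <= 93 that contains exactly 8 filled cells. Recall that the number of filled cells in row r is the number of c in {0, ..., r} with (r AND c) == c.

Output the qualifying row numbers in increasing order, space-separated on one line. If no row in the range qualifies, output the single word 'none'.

Answer: 49 50 52 56 67 69 70 73 74 76 81 82 84 88

Derivation:
Row r has 2^popcount(r) filled cells, so we need popcount(r) = log2(8) = 3.
Scan r = 49..93 and keep those with exactly 3 one-bits:
r=49=110001 popcount=3 -> KEEP
r=50=110010 popcount=3 -> KEEP
r=51=110011 popcount=4 -> skip
r=52=110100 popcount=3 -> KEEP
r=53=110101 popcount=4 -> skip
r=54=110110 popcount=4 -> skip
r=55=110111 popcount=5 -> skip
r=56=111000 popcount=3 -> KEEP
r=57=111001 popcount=4 -> skip
r=58=111010 popcount=4 -> skip
r=59=111011 popcount=5 -> skip
r=60=111100 popcount=4 -> skip
r=61=111101 popcount=5 -> skip
r=62=111110 popcount=5 -> skip
r=63=111111 popcount=6 -> skip
r=64=1000000 popcount=1 -> skip
r=65=1000001 popcount=2 -> skip
r=66=1000010 popcount=2 -> skip
r=67=1000011 popcount=3 -> KEEP
r=68=1000100 popcount=2 -> skip
r=69=1000101 popcount=3 -> KEEP
r=70=1000110 popcount=3 -> KEEP
r=71=1000111 popcount=4 -> skip
r=72=1001000 popcount=2 -> skip
r=73=1001001 popcount=3 -> KEEP
r=74=1001010 popcount=3 -> KEEP
r=75=1001011 popcount=4 -> skip
r=76=1001100 popcount=3 -> KEEP
r=77=1001101 popcount=4 -> skip
r=78=1001110 popcount=4 -> skip
r=79=1001111 popcount=5 -> skip
r=80=1010000 popcount=2 -> skip
r=81=1010001 popcount=3 -> KEEP
r=82=1010010 popcount=3 -> KEEP
r=83=1010011 popcount=4 -> skip
r=84=1010100 popcount=3 -> KEEP
r=85=1010101 popcount=4 -> skip
r=86=1010110 popcount=4 -> skip
r=87=1010111 popcount=5 -> skip
r=88=1011000 popcount=3 -> KEEP
r=89=1011001 popcount=4 -> skip
r=90=1011010 popcount=4 -> skip
r=91=1011011 popcount=5 -> skip
r=92=1011100 popcount=4 -> skip
r=93=1011101 popcount=5 -> skip
Kept rows: 49 50 52 56 67 69 70 73 74 76 81 82 84 88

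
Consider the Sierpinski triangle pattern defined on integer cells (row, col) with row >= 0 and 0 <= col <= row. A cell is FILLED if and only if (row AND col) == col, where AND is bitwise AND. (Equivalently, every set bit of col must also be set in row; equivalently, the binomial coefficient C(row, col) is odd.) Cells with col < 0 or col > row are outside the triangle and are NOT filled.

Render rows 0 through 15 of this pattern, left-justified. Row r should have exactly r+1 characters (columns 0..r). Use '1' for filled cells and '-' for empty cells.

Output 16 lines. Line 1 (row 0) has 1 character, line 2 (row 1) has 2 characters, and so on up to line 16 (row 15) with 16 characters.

r0=0: 1
r1=1: 11
r2=10: 1-1
r3=11: 1111
r4=100: 1---1
r5=101: 11--11
r6=110: 1-1-1-1
r7=111: 11111111
r8=1000: 1-------1
r9=1001: 11------11
r10=1010: 1-1-----1-1
r11=1011: 1111----1111
r12=1100: 1---1---1---1
r13=1101: 11--11--11--11
r14=1110: 1-1-1-1-1-1-1-1
r15=1111: 1111111111111111

Answer: 1
11
1-1
1111
1---1
11--11
1-1-1-1
11111111
1-------1
11------11
1-1-----1-1
1111----1111
1---1---1---1
11--11--11--11
1-1-1-1-1-1-1-1
1111111111111111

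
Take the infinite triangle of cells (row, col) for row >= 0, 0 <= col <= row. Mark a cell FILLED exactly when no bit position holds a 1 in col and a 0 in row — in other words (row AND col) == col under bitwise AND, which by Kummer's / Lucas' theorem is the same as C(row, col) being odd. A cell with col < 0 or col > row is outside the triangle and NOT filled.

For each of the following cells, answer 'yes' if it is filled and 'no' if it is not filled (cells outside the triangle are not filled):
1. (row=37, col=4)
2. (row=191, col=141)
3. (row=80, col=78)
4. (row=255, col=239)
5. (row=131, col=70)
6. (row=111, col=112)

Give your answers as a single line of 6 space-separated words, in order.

Answer: yes yes no yes no no

Derivation:
(37,4): row=0b100101, col=0b100, row AND col = 0b100 = 4; 4 == 4 -> filled
(191,141): row=0b10111111, col=0b10001101, row AND col = 0b10001101 = 141; 141 == 141 -> filled
(80,78): row=0b1010000, col=0b1001110, row AND col = 0b1000000 = 64; 64 != 78 -> empty
(255,239): row=0b11111111, col=0b11101111, row AND col = 0b11101111 = 239; 239 == 239 -> filled
(131,70): row=0b10000011, col=0b1000110, row AND col = 0b10 = 2; 2 != 70 -> empty
(111,112): col outside [0, 111] -> not filled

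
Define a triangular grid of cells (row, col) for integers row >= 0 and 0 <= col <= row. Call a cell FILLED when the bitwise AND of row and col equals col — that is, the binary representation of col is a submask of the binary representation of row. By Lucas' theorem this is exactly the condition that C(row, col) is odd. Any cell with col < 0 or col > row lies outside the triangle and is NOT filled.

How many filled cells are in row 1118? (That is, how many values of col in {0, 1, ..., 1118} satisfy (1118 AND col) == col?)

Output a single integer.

1118 in binary = 10001011110
popcount(1118) = number of 1-bits in 10001011110 = 6
A col c satisfies (1118 AND c) == c iff every set bit of c is also set in 1118; each of the 6 set bits of 1118 can independently be on or off in c.
count = 2^6 = 64

Answer: 64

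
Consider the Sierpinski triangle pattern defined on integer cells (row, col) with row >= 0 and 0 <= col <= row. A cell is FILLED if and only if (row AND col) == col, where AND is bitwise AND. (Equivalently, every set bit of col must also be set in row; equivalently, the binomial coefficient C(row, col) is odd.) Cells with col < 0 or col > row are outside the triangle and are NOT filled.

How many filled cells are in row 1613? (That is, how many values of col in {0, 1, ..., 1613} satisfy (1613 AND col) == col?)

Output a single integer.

Answer: 64

Derivation:
1613 in binary = 11001001101
popcount(1613) = number of 1-bits in 11001001101 = 6
A col c satisfies (1613 AND c) == c iff every set bit of c is also set in 1613; each of the 6 set bits of 1613 can independently be on or off in c.
count = 2^6 = 64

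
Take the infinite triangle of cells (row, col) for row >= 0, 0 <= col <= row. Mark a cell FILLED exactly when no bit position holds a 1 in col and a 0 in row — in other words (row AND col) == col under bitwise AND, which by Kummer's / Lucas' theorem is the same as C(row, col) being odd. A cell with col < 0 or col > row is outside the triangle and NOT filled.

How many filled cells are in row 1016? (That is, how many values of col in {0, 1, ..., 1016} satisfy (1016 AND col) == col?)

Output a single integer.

Answer: 128

Derivation:
1016 in binary = 1111111000
popcount(1016) = number of 1-bits in 1111111000 = 7
A col c satisfies (1016 AND c) == c iff every set bit of c is also set in 1016; each of the 7 set bits of 1016 can independently be on or off in c.
count = 2^7 = 128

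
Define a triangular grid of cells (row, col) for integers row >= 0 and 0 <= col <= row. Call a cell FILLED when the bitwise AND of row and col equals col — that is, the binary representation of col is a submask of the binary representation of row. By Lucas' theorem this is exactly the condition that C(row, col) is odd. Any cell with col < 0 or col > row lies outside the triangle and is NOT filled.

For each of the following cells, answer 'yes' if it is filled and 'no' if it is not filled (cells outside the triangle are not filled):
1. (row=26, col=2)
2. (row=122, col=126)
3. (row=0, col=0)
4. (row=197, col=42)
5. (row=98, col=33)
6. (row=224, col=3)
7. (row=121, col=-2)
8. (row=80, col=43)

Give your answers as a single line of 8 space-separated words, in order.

Answer: yes no yes no no no no no

Derivation:
(26,2): row=0b11010, col=0b10, row AND col = 0b10 = 2; 2 == 2 -> filled
(122,126): col outside [0, 122] -> not filled
(0,0): row=0b0, col=0b0, row AND col = 0b0 = 0; 0 == 0 -> filled
(197,42): row=0b11000101, col=0b101010, row AND col = 0b0 = 0; 0 != 42 -> empty
(98,33): row=0b1100010, col=0b100001, row AND col = 0b100000 = 32; 32 != 33 -> empty
(224,3): row=0b11100000, col=0b11, row AND col = 0b0 = 0; 0 != 3 -> empty
(121,-2): col outside [0, 121] -> not filled
(80,43): row=0b1010000, col=0b101011, row AND col = 0b0 = 0; 0 != 43 -> empty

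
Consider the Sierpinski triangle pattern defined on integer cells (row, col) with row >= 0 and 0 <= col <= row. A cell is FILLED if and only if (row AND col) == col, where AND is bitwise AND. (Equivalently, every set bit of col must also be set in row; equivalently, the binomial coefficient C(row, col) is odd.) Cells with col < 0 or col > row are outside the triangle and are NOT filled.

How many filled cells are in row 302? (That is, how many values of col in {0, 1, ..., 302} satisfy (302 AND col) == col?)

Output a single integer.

302 in binary = 100101110
popcount(302) = number of 1-bits in 100101110 = 5
A col c satisfies (302 AND c) == c iff every set bit of c is also set in 302; each of the 5 set bits of 302 can independently be on or off in c.
count = 2^5 = 32

Answer: 32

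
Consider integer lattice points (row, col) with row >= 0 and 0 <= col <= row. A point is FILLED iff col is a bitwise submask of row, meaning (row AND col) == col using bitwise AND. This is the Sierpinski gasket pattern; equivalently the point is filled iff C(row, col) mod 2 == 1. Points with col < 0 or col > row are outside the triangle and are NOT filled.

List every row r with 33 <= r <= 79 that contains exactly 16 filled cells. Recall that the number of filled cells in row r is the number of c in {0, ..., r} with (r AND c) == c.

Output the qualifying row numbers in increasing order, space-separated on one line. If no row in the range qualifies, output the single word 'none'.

Answer: 39 43 45 46 51 53 54 57 58 60 71 75 77 78

Derivation:
Row r has 2^popcount(r) filled cells, so we need popcount(r) = log2(16) = 4.
Scan r = 33..79 and keep those with exactly 4 one-bits:
r=33=100001 popcount=2 -> skip
r=34=100010 popcount=2 -> skip
r=35=100011 popcount=3 -> skip
r=36=100100 popcount=2 -> skip
r=37=100101 popcount=3 -> skip
r=38=100110 popcount=3 -> skip
r=39=100111 popcount=4 -> KEEP
r=40=101000 popcount=2 -> skip
r=41=101001 popcount=3 -> skip
r=42=101010 popcount=3 -> skip
r=43=101011 popcount=4 -> KEEP
r=44=101100 popcount=3 -> skip
r=45=101101 popcount=4 -> KEEP
r=46=101110 popcount=4 -> KEEP
r=47=101111 popcount=5 -> skip
r=48=110000 popcount=2 -> skip
r=49=110001 popcount=3 -> skip
r=50=110010 popcount=3 -> skip
r=51=110011 popcount=4 -> KEEP
r=52=110100 popcount=3 -> skip
r=53=110101 popcount=4 -> KEEP
r=54=110110 popcount=4 -> KEEP
r=55=110111 popcount=5 -> skip
r=56=111000 popcount=3 -> skip
r=57=111001 popcount=4 -> KEEP
r=58=111010 popcount=4 -> KEEP
r=59=111011 popcount=5 -> skip
r=60=111100 popcount=4 -> KEEP
r=61=111101 popcount=5 -> skip
r=62=111110 popcount=5 -> skip
r=63=111111 popcount=6 -> skip
r=64=1000000 popcount=1 -> skip
r=65=1000001 popcount=2 -> skip
r=66=1000010 popcount=2 -> skip
r=67=1000011 popcount=3 -> skip
r=68=1000100 popcount=2 -> skip
r=69=1000101 popcount=3 -> skip
r=70=1000110 popcount=3 -> skip
r=71=1000111 popcount=4 -> KEEP
r=72=1001000 popcount=2 -> skip
r=73=1001001 popcount=3 -> skip
r=74=1001010 popcount=3 -> skip
r=75=1001011 popcount=4 -> KEEP
r=76=1001100 popcount=3 -> skip
r=77=1001101 popcount=4 -> KEEP
r=78=1001110 popcount=4 -> KEEP
r=79=1001111 popcount=5 -> skip
Kept rows: 39 43 45 46 51 53 54 57 58 60 71 75 77 78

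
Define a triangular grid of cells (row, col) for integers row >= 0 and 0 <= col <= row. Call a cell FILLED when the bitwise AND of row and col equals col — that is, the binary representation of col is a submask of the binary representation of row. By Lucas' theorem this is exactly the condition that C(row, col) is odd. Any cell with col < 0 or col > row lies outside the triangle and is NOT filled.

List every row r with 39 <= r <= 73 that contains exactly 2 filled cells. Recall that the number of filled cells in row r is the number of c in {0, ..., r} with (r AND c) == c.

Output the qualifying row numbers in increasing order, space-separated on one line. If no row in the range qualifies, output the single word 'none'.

Row r has 2^popcount(r) filled cells, so we need popcount(r) = log2(2) = 1.
Scan r = 39..73 and keep those with exactly 1 one-bits:
r=39=100111 popcount=4 -> skip
r=40=101000 popcount=2 -> skip
r=41=101001 popcount=3 -> skip
r=42=101010 popcount=3 -> skip
r=43=101011 popcount=4 -> skip
r=44=101100 popcount=3 -> skip
r=45=101101 popcount=4 -> skip
r=46=101110 popcount=4 -> skip
r=47=101111 popcount=5 -> skip
r=48=110000 popcount=2 -> skip
r=49=110001 popcount=3 -> skip
r=50=110010 popcount=3 -> skip
r=51=110011 popcount=4 -> skip
r=52=110100 popcount=3 -> skip
r=53=110101 popcount=4 -> skip
r=54=110110 popcount=4 -> skip
r=55=110111 popcount=5 -> skip
r=56=111000 popcount=3 -> skip
r=57=111001 popcount=4 -> skip
r=58=111010 popcount=4 -> skip
r=59=111011 popcount=5 -> skip
r=60=111100 popcount=4 -> skip
r=61=111101 popcount=5 -> skip
r=62=111110 popcount=5 -> skip
r=63=111111 popcount=6 -> skip
r=64=1000000 popcount=1 -> KEEP
r=65=1000001 popcount=2 -> skip
r=66=1000010 popcount=2 -> skip
r=67=1000011 popcount=3 -> skip
r=68=1000100 popcount=2 -> skip
r=69=1000101 popcount=3 -> skip
r=70=1000110 popcount=3 -> skip
r=71=1000111 popcount=4 -> skip
r=72=1001000 popcount=2 -> skip
r=73=1001001 popcount=3 -> skip
Kept rows: 64

Answer: 64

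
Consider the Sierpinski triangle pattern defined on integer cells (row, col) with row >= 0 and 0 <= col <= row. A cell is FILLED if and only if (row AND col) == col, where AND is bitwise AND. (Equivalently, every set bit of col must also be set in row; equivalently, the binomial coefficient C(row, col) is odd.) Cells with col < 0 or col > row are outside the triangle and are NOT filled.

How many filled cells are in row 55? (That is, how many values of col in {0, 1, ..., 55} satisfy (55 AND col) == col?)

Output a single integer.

55 in binary = 110111
popcount(55) = number of 1-bits in 110111 = 5
A col c satisfies (55 AND c) == c iff every set bit of c is also set in 55; each of the 5 set bits of 55 can independently be on or off in c.
count = 2^5 = 32

Answer: 32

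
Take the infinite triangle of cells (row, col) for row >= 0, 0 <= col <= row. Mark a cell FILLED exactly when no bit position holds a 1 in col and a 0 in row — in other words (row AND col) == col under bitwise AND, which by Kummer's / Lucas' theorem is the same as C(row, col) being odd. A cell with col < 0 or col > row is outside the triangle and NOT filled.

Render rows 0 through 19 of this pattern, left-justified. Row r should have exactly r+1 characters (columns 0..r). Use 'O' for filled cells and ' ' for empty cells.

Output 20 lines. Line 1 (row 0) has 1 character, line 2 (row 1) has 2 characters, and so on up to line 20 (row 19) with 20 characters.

Answer: O
OO
O O
OOOO
O   O
OO  OO
O O O O
OOOOOOOO
O       O
OO      OO
O O     O O
OOOO    OOOO
O   O   O   O
OO  OO  OO  OO
O O O O O O O O
OOOOOOOOOOOOOOOO
O               O
OO              OO
O O             O O
OOOO            OOOO

Derivation:
r0=0: O
r1=1: OO
r2=10: O O
r3=11: OOOO
r4=100: O   O
r5=101: OO  OO
r6=110: O O O O
r7=111: OOOOOOOO
r8=1000: O       O
r9=1001: OO      OO
r10=1010: O O     O O
r11=1011: OOOO    OOOO
r12=1100: O   O   O   O
r13=1101: OO  OO  OO  OO
r14=1110: O O O O O O O O
r15=1111: OOOOOOOOOOOOOOOO
r16=10000: O               O
r17=10001: OO              OO
r18=10010: O O             O O
r19=10011: OOOO            OOOO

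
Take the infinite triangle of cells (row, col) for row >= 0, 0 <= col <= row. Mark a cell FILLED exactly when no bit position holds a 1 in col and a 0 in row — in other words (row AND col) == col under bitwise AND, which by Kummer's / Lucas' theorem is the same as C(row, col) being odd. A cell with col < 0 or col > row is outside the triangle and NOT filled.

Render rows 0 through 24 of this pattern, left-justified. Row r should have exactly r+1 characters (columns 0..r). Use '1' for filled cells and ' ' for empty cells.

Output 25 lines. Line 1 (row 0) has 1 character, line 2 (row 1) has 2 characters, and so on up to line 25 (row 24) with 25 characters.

Answer: 1
11
1 1
1111
1   1
11  11
1 1 1 1
11111111
1       1
11      11
1 1     1 1
1111    1111
1   1   1   1
11  11  11  11
1 1 1 1 1 1 1 1
1111111111111111
1               1
11              11
1 1             1 1
1111            1111
1   1           1   1
11  11          11  11
1 1 1 1         1 1 1 1
11111111        11111111
1       1       1       1

Derivation:
r0=0: 1
r1=1: 11
r2=10: 1 1
r3=11: 1111
r4=100: 1   1
r5=101: 11  11
r6=110: 1 1 1 1
r7=111: 11111111
r8=1000: 1       1
r9=1001: 11      11
r10=1010: 1 1     1 1
r11=1011: 1111    1111
r12=1100: 1   1   1   1
r13=1101: 11  11  11  11
r14=1110: 1 1 1 1 1 1 1 1
r15=1111: 1111111111111111
r16=10000: 1               1
r17=10001: 11              11
r18=10010: 1 1             1 1
r19=10011: 1111            1111
r20=10100: 1   1           1   1
r21=10101: 11  11          11  11
r22=10110: 1 1 1 1         1 1 1 1
r23=10111: 11111111        11111111
r24=11000: 1       1       1       1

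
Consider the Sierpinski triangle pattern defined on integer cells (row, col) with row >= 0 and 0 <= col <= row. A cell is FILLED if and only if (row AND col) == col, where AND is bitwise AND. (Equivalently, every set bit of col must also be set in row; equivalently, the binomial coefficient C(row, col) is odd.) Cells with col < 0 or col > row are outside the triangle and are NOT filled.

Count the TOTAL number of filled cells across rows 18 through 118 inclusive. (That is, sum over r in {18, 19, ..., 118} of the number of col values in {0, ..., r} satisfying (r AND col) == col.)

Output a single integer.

Answer: 1604

Derivation:
r18=10010 pc2: +4 =4
r19=10011 pc3: +8 =12
r20=10100 pc2: +4 =16
r21=10101 pc3: +8 =24
r22=10110 pc3: +8 =32
r23=10111 pc4: +16 =48
r24=11000 pc2: +4 =52
r25=11001 pc3: +8 =60
r26=11010 pc3: +8 =68
r27=11011 pc4: +16 =84
r28=11100 pc3: +8 =92
r29=11101 pc4: +16 =108
r30=11110 pc4: +16 =124
r31=11111 pc5: +32 =156
r32=100000 pc1: +2 =158
r33=100001 pc2: +4 =162
r34=100010 pc2: +4 =166
r35=100011 pc3: +8 =174
r36=100100 pc2: +4 =178
r37=100101 pc3: +8 =186
r38=100110 pc3: +8 =194
r39=100111 pc4: +16 =210
r40=101000 pc2: +4 =214
r41=101001 pc3: +8 =222
r42=101010 pc3: +8 =230
r43=101011 pc4: +16 =246
r44=101100 pc3: +8 =254
r45=101101 pc4: +16 =270
r46=101110 pc4: +16 =286
r47=101111 pc5: +32 =318
r48=110000 pc2: +4 =322
r49=110001 pc3: +8 =330
r50=110010 pc3: +8 =338
r51=110011 pc4: +16 =354
r52=110100 pc3: +8 =362
r53=110101 pc4: +16 =378
r54=110110 pc4: +16 =394
r55=110111 pc5: +32 =426
r56=111000 pc3: +8 =434
r57=111001 pc4: +16 =450
r58=111010 pc4: +16 =466
r59=111011 pc5: +32 =498
r60=111100 pc4: +16 =514
r61=111101 pc5: +32 =546
r62=111110 pc5: +32 =578
r63=111111 pc6: +64 =642
r64=1000000 pc1: +2 =644
r65=1000001 pc2: +4 =648
r66=1000010 pc2: +4 =652
r67=1000011 pc3: +8 =660
r68=1000100 pc2: +4 =664
r69=1000101 pc3: +8 =672
r70=1000110 pc3: +8 =680
r71=1000111 pc4: +16 =696
r72=1001000 pc2: +4 =700
r73=1001001 pc3: +8 =708
r74=1001010 pc3: +8 =716
r75=1001011 pc4: +16 =732
r76=1001100 pc3: +8 =740
r77=1001101 pc4: +16 =756
r78=1001110 pc4: +16 =772
r79=1001111 pc5: +32 =804
r80=1010000 pc2: +4 =808
r81=1010001 pc3: +8 =816
r82=1010010 pc3: +8 =824
r83=1010011 pc4: +16 =840
r84=1010100 pc3: +8 =848
r85=1010101 pc4: +16 =864
r86=1010110 pc4: +16 =880
r87=1010111 pc5: +32 =912
r88=1011000 pc3: +8 =920
r89=1011001 pc4: +16 =936
r90=1011010 pc4: +16 =952
r91=1011011 pc5: +32 =984
r92=1011100 pc4: +16 =1000
r93=1011101 pc5: +32 =1032
r94=1011110 pc5: +32 =1064
r95=1011111 pc6: +64 =1128
r96=1100000 pc2: +4 =1132
r97=1100001 pc3: +8 =1140
r98=1100010 pc3: +8 =1148
r99=1100011 pc4: +16 =1164
r100=1100100 pc3: +8 =1172
r101=1100101 pc4: +16 =1188
r102=1100110 pc4: +16 =1204
r103=1100111 pc5: +32 =1236
r104=1101000 pc3: +8 =1244
r105=1101001 pc4: +16 =1260
r106=1101010 pc4: +16 =1276
r107=1101011 pc5: +32 =1308
r108=1101100 pc4: +16 =1324
r109=1101101 pc5: +32 =1356
r110=1101110 pc5: +32 =1388
r111=1101111 pc6: +64 =1452
r112=1110000 pc3: +8 =1460
r113=1110001 pc4: +16 =1476
r114=1110010 pc4: +16 =1492
r115=1110011 pc5: +32 =1524
r116=1110100 pc4: +16 =1540
r117=1110101 pc5: +32 =1572
r118=1110110 pc5: +32 =1604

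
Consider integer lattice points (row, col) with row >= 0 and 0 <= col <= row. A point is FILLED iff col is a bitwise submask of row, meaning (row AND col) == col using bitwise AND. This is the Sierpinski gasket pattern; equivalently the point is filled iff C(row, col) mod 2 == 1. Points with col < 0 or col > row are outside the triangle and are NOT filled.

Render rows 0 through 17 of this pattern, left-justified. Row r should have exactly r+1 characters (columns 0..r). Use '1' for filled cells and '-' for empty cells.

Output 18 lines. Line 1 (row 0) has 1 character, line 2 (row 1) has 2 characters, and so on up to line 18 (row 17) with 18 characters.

r0=0: 1
r1=1: 11
r2=10: 1-1
r3=11: 1111
r4=100: 1---1
r5=101: 11--11
r6=110: 1-1-1-1
r7=111: 11111111
r8=1000: 1-------1
r9=1001: 11------11
r10=1010: 1-1-----1-1
r11=1011: 1111----1111
r12=1100: 1---1---1---1
r13=1101: 11--11--11--11
r14=1110: 1-1-1-1-1-1-1-1
r15=1111: 1111111111111111
r16=10000: 1---------------1
r17=10001: 11--------------11

Answer: 1
11
1-1
1111
1---1
11--11
1-1-1-1
11111111
1-------1
11------11
1-1-----1-1
1111----1111
1---1---1---1
11--11--11--11
1-1-1-1-1-1-1-1
1111111111111111
1---------------1
11--------------11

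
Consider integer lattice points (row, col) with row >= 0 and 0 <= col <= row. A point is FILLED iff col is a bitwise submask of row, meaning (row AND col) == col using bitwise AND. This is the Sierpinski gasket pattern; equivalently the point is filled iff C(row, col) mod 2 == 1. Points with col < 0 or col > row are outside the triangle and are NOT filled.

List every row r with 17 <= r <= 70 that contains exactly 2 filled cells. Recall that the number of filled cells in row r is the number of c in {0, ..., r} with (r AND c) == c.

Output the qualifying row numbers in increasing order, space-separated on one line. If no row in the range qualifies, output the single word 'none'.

Answer: 32 64

Derivation:
Row r has 2^popcount(r) filled cells, so we need popcount(r) = log2(2) = 1.
Scan r = 17..70 and keep those with exactly 1 one-bits:
r=17=10001 popcount=2 -> skip
r=18=10010 popcount=2 -> skip
r=19=10011 popcount=3 -> skip
r=20=10100 popcount=2 -> skip
r=21=10101 popcount=3 -> skip
r=22=10110 popcount=3 -> skip
r=23=10111 popcount=4 -> skip
r=24=11000 popcount=2 -> skip
r=25=11001 popcount=3 -> skip
r=26=11010 popcount=3 -> skip
r=27=11011 popcount=4 -> skip
r=28=11100 popcount=3 -> skip
r=29=11101 popcount=4 -> skip
r=30=11110 popcount=4 -> skip
r=31=11111 popcount=5 -> skip
r=32=100000 popcount=1 -> KEEP
r=33=100001 popcount=2 -> skip
r=34=100010 popcount=2 -> skip
r=35=100011 popcount=3 -> skip
r=36=100100 popcount=2 -> skip
r=37=100101 popcount=3 -> skip
r=38=100110 popcount=3 -> skip
r=39=100111 popcount=4 -> skip
r=40=101000 popcount=2 -> skip
r=41=101001 popcount=3 -> skip
r=42=101010 popcount=3 -> skip
r=43=101011 popcount=4 -> skip
r=44=101100 popcount=3 -> skip
r=45=101101 popcount=4 -> skip
r=46=101110 popcount=4 -> skip
r=47=101111 popcount=5 -> skip
r=48=110000 popcount=2 -> skip
r=49=110001 popcount=3 -> skip
r=50=110010 popcount=3 -> skip
r=51=110011 popcount=4 -> skip
r=52=110100 popcount=3 -> skip
r=53=110101 popcount=4 -> skip
r=54=110110 popcount=4 -> skip
r=55=110111 popcount=5 -> skip
r=56=111000 popcount=3 -> skip
r=57=111001 popcount=4 -> skip
r=58=111010 popcount=4 -> skip
r=59=111011 popcount=5 -> skip
r=60=111100 popcount=4 -> skip
r=61=111101 popcount=5 -> skip
r=62=111110 popcount=5 -> skip
r=63=111111 popcount=6 -> skip
r=64=1000000 popcount=1 -> KEEP
r=65=1000001 popcount=2 -> skip
r=66=1000010 popcount=2 -> skip
r=67=1000011 popcount=3 -> skip
r=68=1000100 popcount=2 -> skip
r=69=1000101 popcount=3 -> skip
r=70=1000110 popcount=3 -> skip
Kept rows: 32 64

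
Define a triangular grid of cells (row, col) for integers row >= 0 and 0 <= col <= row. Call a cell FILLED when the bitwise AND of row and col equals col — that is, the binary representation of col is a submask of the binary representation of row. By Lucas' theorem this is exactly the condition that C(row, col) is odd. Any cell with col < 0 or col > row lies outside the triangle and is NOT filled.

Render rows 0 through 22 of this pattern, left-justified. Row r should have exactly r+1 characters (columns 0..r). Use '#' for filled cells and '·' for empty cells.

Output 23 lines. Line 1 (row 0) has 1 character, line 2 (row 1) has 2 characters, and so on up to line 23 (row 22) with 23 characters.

r0=0: #
r1=1: ##
r2=10: #·#
r3=11: ####
r4=100: #···#
r5=101: ##··##
r6=110: #·#·#·#
r7=111: ########
r8=1000: #·······#
r9=1001: ##······##
r10=1010: #·#·····#·#
r11=1011: ####····####
r12=1100: #···#···#···#
r13=1101: ##··##··##··##
r14=1110: #·#·#·#·#·#·#·#
r15=1111: ################
r16=10000: #···············#
r17=10001: ##··············##
r18=10010: #·#·············#·#
r19=10011: ####············####
r20=10100: #···#···········#···#
r21=10101: ##··##··········##··##
r22=10110: #·#·#·#·········#·#·#·#

Answer: #
##
#·#
####
#···#
##··##
#·#·#·#
########
#·······#
##······##
#·#·····#·#
####····####
#···#···#···#
##··##··##··##
#·#·#·#·#·#·#·#
################
#···············#
##··············##
#·#·············#·#
####············####
#···#···········#···#
##··##··········##··##
#·#·#·#·········#·#·#·#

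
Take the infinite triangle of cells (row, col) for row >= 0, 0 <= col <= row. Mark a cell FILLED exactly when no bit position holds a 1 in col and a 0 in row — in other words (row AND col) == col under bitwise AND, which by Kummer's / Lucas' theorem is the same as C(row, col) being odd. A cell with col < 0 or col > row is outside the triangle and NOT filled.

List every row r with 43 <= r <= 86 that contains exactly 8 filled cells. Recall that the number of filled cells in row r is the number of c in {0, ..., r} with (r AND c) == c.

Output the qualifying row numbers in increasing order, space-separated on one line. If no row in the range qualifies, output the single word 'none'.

Answer: 44 49 50 52 56 67 69 70 73 74 76 81 82 84

Derivation:
Row r has 2^popcount(r) filled cells, so we need popcount(r) = log2(8) = 3.
Scan r = 43..86 and keep those with exactly 3 one-bits:
r=43=101011 popcount=4 -> skip
r=44=101100 popcount=3 -> KEEP
r=45=101101 popcount=4 -> skip
r=46=101110 popcount=4 -> skip
r=47=101111 popcount=5 -> skip
r=48=110000 popcount=2 -> skip
r=49=110001 popcount=3 -> KEEP
r=50=110010 popcount=3 -> KEEP
r=51=110011 popcount=4 -> skip
r=52=110100 popcount=3 -> KEEP
r=53=110101 popcount=4 -> skip
r=54=110110 popcount=4 -> skip
r=55=110111 popcount=5 -> skip
r=56=111000 popcount=3 -> KEEP
r=57=111001 popcount=4 -> skip
r=58=111010 popcount=4 -> skip
r=59=111011 popcount=5 -> skip
r=60=111100 popcount=4 -> skip
r=61=111101 popcount=5 -> skip
r=62=111110 popcount=5 -> skip
r=63=111111 popcount=6 -> skip
r=64=1000000 popcount=1 -> skip
r=65=1000001 popcount=2 -> skip
r=66=1000010 popcount=2 -> skip
r=67=1000011 popcount=3 -> KEEP
r=68=1000100 popcount=2 -> skip
r=69=1000101 popcount=3 -> KEEP
r=70=1000110 popcount=3 -> KEEP
r=71=1000111 popcount=4 -> skip
r=72=1001000 popcount=2 -> skip
r=73=1001001 popcount=3 -> KEEP
r=74=1001010 popcount=3 -> KEEP
r=75=1001011 popcount=4 -> skip
r=76=1001100 popcount=3 -> KEEP
r=77=1001101 popcount=4 -> skip
r=78=1001110 popcount=4 -> skip
r=79=1001111 popcount=5 -> skip
r=80=1010000 popcount=2 -> skip
r=81=1010001 popcount=3 -> KEEP
r=82=1010010 popcount=3 -> KEEP
r=83=1010011 popcount=4 -> skip
r=84=1010100 popcount=3 -> KEEP
r=85=1010101 popcount=4 -> skip
r=86=1010110 popcount=4 -> skip
Kept rows: 44 49 50 52 56 67 69 70 73 74 76 81 82 84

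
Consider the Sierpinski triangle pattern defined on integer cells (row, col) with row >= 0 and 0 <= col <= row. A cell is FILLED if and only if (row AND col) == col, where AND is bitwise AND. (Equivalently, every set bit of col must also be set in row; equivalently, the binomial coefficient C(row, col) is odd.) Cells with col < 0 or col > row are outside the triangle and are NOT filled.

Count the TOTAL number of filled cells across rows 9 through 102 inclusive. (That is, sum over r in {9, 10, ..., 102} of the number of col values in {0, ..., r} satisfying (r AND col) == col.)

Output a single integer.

Answer: 1262

Derivation:
r9=1001 pc2: +4 =4
r10=1010 pc2: +4 =8
r11=1011 pc3: +8 =16
r12=1100 pc2: +4 =20
r13=1101 pc3: +8 =28
r14=1110 pc3: +8 =36
r15=1111 pc4: +16 =52
r16=10000 pc1: +2 =54
r17=10001 pc2: +4 =58
r18=10010 pc2: +4 =62
r19=10011 pc3: +8 =70
r20=10100 pc2: +4 =74
r21=10101 pc3: +8 =82
r22=10110 pc3: +8 =90
r23=10111 pc4: +16 =106
r24=11000 pc2: +4 =110
r25=11001 pc3: +8 =118
r26=11010 pc3: +8 =126
r27=11011 pc4: +16 =142
r28=11100 pc3: +8 =150
r29=11101 pc4: +16 =166
r30=11110 pc4: +16 =182
r31=11111 pc5: +32 =214
r32=100000 pc1: +2 =216
r33=100001 pc2: +4 =220
r34=100010 pc2: +4 =224
r35=100011 pc3: +8 =232
r36=100100 pc2: +4 =236
r37=100101 pc3: +8 =244
r38=100110 pc3: +8 =252
r39=100111 pc4: +16 =268
r40=101000 pc2: +4 =272
r41=101001 pc3: +8 =280
r42=101010 pc3: +8 =288
r43=101011 pc4: +16 =304
r44=101100 pc3: +8 =312
r45=101101 pc4: +16 =328
r46=101110 pc4: +16 =344
r47=101111 pc5: +32 =376
r48=110000 pc2: +4 =380
r49=110001 pc3: +8 =388
r50=110010 pc3: +8 =396
r51=110011 pc4: +16 =412
r52=110100 pc3: +8 =420
r53=110101 pc4: +16 =436
r54=110110 pc4: +16 =452
r55=110111 pc5: +32 =484
r56=111000 pc3: +8 =492
r57=111001 pc4: +16 =508
r58=111010 pc4: +16 =524
r59=111011 pc5: +32 =556
r60=111100 pc4: +16 =572
r61=111101 pc5: +32 =604
r62=111110 pc5: +32 =636
r63=111111 pc6: +64 =700
r64=1000000 pc1: +2 =702
r65=1000001 pc2: +4 =706
r66=1000010 pc2: +4 =710
r67=1000011 pc3: +8 =718
r68=1000100 pc2: +4 =722
r69=1000101 pc3: +8 =730
r70=1000110 pc3: +8 =738
r71=1000111 pc4: +16 =754
r72=1001000 pc2: +4 =758
r73=1001001 pc3: +8 =766
r74=1001010 pc3: +8 =774
r75=1001011 pc4: +16 =790
r76=1001100 pc3: +8 =798
r77=1001101 pc4: +16 =814
r78=1001110 pc4: +16 =830
r79=1001111 pc5: +32 =862
r80=1010000 pc2: +4 =866
r81=1010001 pc3: +8 =874
r82=1010010 pc3: +8 =882
r83=1010011 pc4: +16 =898
r84=1010100 pc3: +8 =906
r85=1010101 pc4: +16 =922
r86=1010110 pc4: +16 =938
r87=1010111 pc5: +32 =970
r88=1011000 pc3: +8 =978
r89=1011001 pc4: +16 =994
r90=1011010 pc4: +16 =1010
r91=1011011 pc5: +32 =1042
r92=1011100 pc4: +16 =1058
r93=1011101 pc5: +32 =1090
r94=1011110 pc5: +32 =1122
r95=1011111 pc6: +64 =1186
r96=1100000 pc2: +4 =1190
r97=1100001 pc3: +8 =1198
r98=1100010 pc3: +8 =1206
r99=1100011 pc4: +16 =1222
r100=1100100 pc3: +8 =1230
r101=1100101 pc4: +16 =1246
r102=1100110 pc4: +16 =1262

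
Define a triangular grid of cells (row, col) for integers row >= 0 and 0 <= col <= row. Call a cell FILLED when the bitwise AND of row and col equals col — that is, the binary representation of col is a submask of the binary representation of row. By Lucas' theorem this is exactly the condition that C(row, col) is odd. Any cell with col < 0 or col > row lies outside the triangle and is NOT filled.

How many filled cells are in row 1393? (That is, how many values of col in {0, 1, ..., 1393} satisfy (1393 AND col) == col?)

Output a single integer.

1393 in binary = 10101110001
popcount(1393) = number of 1-bits in 10101110001 = 6
A col c satisfies (1393 AND c) == c iff every set bit of c is also set in 1393; each of the 6 set bits of 1393 can independently be on or off in c.
count = 2^6 = 64

Answer: 64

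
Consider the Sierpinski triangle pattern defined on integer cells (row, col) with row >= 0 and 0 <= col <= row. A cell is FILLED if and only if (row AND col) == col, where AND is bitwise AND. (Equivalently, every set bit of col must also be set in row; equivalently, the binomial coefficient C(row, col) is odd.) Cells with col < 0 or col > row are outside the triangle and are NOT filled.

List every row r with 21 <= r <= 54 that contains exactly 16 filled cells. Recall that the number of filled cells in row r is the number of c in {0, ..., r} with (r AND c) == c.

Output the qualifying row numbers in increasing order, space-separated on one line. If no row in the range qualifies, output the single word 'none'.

Row r has 2^popcount(r) filled cells, so we need popcount(r) = log2(16) = 4.
Scan r = 21..54 and keep those with exactly 4 one-bits:
r=21=10101 popcount=3 -> skip
r=22=10110 popcount=3 -> skip
r=23=10111 popcount=4 -> KEEP
r=24=11000 popcount=2 -> skip
r=25=11001 popcount=3 -> skip
r=26=11010 popcount=3 -> skip
r=27=11011 popcount=4 -> KEEP
r=28=11100 popcount=3 -> skip
r=29=11101 popcount=4 -> KEEP
r=30=11110 popcount=4 -> KEEP
r=31=11111 popcount=5 -> skip
r=32=100000 popcount=1 -> skip
r=33=100001 popcount=2 -> skip
r=34=100010 popcount=2 -> skip
r=35=100011 popcount=3 -> skip
r=36=100100 popcount=2 -> skip
r=37=100101 popcount=3 -> skip
r=38=100110 popcount=3 -> skip
r=39=100111 popcount=4 -> KEEP
r=40=101000 popcount=2 -> skip
r=41=101001 popcount=3 -> skip
r=42=101010 popcount=3 -> skip
r=43=101011 popcount=4 -> KEEP
r=44=101100 popcount=3 -> skip
r=45=101101 popcount=4 -> KEEP
r=46=101110 popcount=4 -> KEEP
r=47=101111 popcount=5 -> skip
r=48=110000 popcount=2 -> skip
r=49=110001 popcount=3 -> skip
r=50=110010 popcount=3 -> skip
r=51=110011 popcount=4 -> KEEP
r=52=110100 popcount=3 -> skip
r=53=110101 popcount=4 -> KEEP
r=54=110110 popcount=4 -> KEEP
Kept rows: 23 27 29 30 39 43 45 46 51 53 54

Answer: 23 27 29 30 39 43 45 46 51 53 54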